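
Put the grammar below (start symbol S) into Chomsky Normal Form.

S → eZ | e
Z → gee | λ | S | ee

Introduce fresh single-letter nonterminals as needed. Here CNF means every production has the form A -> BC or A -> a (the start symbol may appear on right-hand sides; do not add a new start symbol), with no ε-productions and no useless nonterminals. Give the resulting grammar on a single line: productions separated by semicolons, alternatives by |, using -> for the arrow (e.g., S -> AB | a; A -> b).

S -> e | AZ; A -> e; B -> g; C -> AA; Z -> e | AA | AZ | BC

Nullable: {Z}; after ε-elimination: S -> e | eZ; Z -> S | ee | gee.
After unit-elimination: S -> e | eZ; Z -> e | eZ | ee | gee.
TERM: introduce A -> e, B -> g and substitute in every rule of length ≥2.
BIN: Z -> BAA becomes Z -> BC, C -> AA.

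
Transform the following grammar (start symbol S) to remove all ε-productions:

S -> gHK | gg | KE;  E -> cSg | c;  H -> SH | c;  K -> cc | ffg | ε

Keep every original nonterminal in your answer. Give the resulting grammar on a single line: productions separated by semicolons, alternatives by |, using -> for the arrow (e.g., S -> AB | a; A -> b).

S -> E | KE | gH | gg | gHK; E -> c | cSg; H -> c | SH; K -> cc | ffg

Nullable set: {K}.
S -> KE: K nullable, giving E | KE.
S -> gHK: K nullable, giving gH | gHK.
Drop K -> ε.
Unchanged (no nullable symbols): S -> gg; E -> c; E -> cSg; H -> SH; H -> c; K -> cc; K -> ffg.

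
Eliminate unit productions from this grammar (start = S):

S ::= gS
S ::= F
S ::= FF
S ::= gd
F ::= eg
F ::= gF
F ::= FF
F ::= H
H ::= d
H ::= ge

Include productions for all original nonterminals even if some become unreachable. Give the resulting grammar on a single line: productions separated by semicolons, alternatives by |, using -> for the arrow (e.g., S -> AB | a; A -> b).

S -> d | FF | eg | gF | gS | gd | ge; F -> d | FF | eg | gF | ge; H -> d | ge

Unit productions: F->H, S->F.
Unit pairs (A ⇒* B via units): (F,H), (S,F), (S,H).
S: inherits non-unit rules of {F, H, S} → FF | d | eg | gF | gS | gd | ge.
F: inherits non-unit rules of {F, H} → FF | d | eg | gF | ge.
H: inherits non-unit rules of {H} → d | ge.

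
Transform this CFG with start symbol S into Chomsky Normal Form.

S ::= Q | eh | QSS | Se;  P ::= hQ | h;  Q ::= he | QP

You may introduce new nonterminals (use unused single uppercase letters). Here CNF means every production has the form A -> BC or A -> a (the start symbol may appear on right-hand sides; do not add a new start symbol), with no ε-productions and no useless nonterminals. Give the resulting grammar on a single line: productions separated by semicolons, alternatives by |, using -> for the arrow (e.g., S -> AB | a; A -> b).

No ε-productions.
After unit-elimination: S -> QP | Se | eh | he | QSS; P -> h | hQ; Q -> QP | he.
TERM: introduce B -> e, A -> h and substitute in every rule of length ≥2.
BIN: S -> QSS becomes S -> QC, C -> SS.

S -> AB | BA | QC | QP | SB; A -> h; B -> e; C -> SS; P -> h | AQ; Q -> AB | QP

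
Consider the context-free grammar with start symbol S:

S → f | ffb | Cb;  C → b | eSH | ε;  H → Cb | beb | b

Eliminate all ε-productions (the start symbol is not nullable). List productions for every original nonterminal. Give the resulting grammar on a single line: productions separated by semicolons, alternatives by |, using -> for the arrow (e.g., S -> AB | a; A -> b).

Nullable set: {C}.
S -> Cb: C nullable, giving Cb | b.
Drop C -> ε.
H -> Cb: C nullable, giving Cb | b.
Unchanged (no nullable symbols): S -> f; S -> ffb; C -> b; C -> eSH; H -> b; H -> beb.

S -> b | f | Cb | ffb; C -> b | eSH; H -> b | Cb | beb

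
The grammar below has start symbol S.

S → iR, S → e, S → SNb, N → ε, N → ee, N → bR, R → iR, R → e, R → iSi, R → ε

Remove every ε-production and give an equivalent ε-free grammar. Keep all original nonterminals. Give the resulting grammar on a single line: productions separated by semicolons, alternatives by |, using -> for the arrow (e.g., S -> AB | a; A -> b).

Nullable set: {N, R}.
S -> SNb: N nullable, giving SNb | Sb.
S -> iR: R nullable, giving i | iR.
Drop N -> ε.
N -> bR: R nullable, giving b | bR.
Drop R -> ε.
R -> iR: R nullable, giving i | iR.
Unchanged (no nullable symbols): S -> e; N -> ee; R -> e; R -> iSi.

S -> e | i | Sb | iR | SNb; N -> b | bR | ee; R -> e | i | iR | iSi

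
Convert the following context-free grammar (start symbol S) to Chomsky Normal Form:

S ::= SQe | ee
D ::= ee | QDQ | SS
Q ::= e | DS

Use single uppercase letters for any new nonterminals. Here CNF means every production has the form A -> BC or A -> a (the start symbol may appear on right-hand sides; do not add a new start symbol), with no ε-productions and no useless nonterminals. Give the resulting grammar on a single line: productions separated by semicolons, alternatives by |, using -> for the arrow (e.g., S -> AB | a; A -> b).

No ε-productions.
No unit productions to eliminate.
TERM: introduce A -> e and substitute in every rule of length ≥2.
BIN: D -> QDQ becomes D -> QB, B -> DQ; S -> SQA becomes S -> SC, C -> QA.

S -> AA | SC; A -> e; B -> DQ; C -> QA; D -> AA | QB | SS; Q -> e | DS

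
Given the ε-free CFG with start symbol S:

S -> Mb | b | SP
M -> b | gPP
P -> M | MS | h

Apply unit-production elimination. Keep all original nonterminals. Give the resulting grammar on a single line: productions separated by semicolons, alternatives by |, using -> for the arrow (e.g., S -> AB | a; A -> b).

Unit productions: P->M.
Unit pairs (A ⇒* B via units): (P,M).
S: inherits non-unit rules of {S} → Mb | SP | b.
M: inherits non-unit rules of {M} → b | gPP.
P: inherits non-unit rules of {M, P} → MS | b | gPP | h.

S -> b | Mb | SP; M -> b | gPP; P -> b | h | MS | gPP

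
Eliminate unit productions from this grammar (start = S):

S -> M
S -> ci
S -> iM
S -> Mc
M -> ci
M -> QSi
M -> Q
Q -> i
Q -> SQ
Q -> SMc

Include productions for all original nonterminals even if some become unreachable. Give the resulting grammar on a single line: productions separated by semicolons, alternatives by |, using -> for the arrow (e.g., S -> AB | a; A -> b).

S -> i | Mc | SQ | ci | iM | QSi | SMc; M -> i | SQ | ci | QSi | SMc; Q -> i | SQ | SMc

Unit productions: M->Q, S->M.
Unit pairs (A ⇒* B via units): (M,Q), (S,M), (S,Q).
S: inherits non-unit rules of {M, Q, S} → Mc | QSi | SMc | SQ | ci | i | iM.
M: inherits non-unit rules of {M, Q} → QSi | SMc | SQ | ci | i.
Q: inherits non-unit rules of {Q} → SMc | SQ | i.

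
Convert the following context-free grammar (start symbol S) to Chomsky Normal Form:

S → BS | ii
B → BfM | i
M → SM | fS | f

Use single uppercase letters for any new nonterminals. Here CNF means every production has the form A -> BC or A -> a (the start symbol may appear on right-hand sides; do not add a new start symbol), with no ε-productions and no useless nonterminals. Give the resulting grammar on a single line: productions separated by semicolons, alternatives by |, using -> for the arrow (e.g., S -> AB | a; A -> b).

No ε-productions.
No unit productions to eliminate.
TERM: introduce A -> f, C -> i and substitute in every rule of length ≥2.
BIN: B -> BAM becomes B -> BD, D -> AM.

S -> BS | CC; A -> f; B -> i | BD; C -> i; D -> AM; M -> f | AS | SM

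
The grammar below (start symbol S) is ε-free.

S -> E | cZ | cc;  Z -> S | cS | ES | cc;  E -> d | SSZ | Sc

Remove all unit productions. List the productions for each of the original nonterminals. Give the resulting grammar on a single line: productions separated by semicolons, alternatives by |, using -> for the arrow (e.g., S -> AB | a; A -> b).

S -> d | Sc | cZ | cc | SSZ; E -> d | Sc | SSZ; Z -> d | ES | Sc | cS | cZ | cc | SSZ

Unit productions: S->E, Z->S.
Unit pairs (A ⇒* B via units): (S,E), (Z,E), (Z,S).
S: inherits non-unit rules of {E, S} → SSZ | Sc | cZ | cc | d.
E: inherits non-unit rules of {E} → SSZ | Sc | d.
Z: inherits non-unit rules of {E, S, Z} → ES | SSZ | Sc | cS | cZ | cc | d.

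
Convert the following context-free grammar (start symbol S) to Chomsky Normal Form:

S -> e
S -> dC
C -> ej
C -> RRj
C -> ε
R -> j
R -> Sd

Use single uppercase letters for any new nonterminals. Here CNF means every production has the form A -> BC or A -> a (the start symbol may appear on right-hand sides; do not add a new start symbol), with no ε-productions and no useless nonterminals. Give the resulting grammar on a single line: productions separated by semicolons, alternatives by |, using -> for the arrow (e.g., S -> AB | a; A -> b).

Nullable: {C}; after ε-elimination: S -> d | e | dC; C -> ej | RRj; R -> j | Sd.
No unit productions to eliminate.
TERM: introduce D -> d, B -> e, A -> j and substitute in every rule of length ≥2.
BIN: C -> RRA becomes C -> RE, E -> RA.

S -> d | e | DC; A -> j; B -> e; C -> BA | RE; D -> d; E -> RA; R -> j | SD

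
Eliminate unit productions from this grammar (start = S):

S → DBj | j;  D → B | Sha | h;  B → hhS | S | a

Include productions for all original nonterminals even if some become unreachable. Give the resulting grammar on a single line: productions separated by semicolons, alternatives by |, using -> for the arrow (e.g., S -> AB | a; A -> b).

S -> j | DBj; B -> a | j | DBj | hhS; D -> a | h | j | DBj | Sha | hhS

Unit productions: B->S, D->B.
Unit pairs (A ⇒* B via units): (B,S), (D,B), (D,S).
S: inherits non-unit rules of {S} → DBj | j.
B: inherits non-unit rules of {B, S} → DBj | a | hhS | j.
D: inherits non-unit rules of {B, D, S} → DBj | Sha | a | h | hhS | j.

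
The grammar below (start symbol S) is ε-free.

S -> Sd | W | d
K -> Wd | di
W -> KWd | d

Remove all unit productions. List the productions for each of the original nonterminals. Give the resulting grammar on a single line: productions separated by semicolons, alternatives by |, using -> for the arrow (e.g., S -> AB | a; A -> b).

Unit productions: S->W.
Unit pairs (A ⇒* B via units): (S,W).
S: inherits non-unit rules of {S, W} → KWd | Sd | d.
K: inherits non-unit rules of {K} → Wd | di.
W: inherits non-unit rules of {W} → KWd | d.

S -> d | Sd | KWd; K -> Wd | di; W -> d | KWd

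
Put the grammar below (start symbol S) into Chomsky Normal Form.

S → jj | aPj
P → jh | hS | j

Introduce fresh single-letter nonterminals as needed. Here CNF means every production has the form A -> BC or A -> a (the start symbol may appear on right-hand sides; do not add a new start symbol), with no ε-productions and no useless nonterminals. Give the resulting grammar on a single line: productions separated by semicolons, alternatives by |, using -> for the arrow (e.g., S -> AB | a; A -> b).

No ε-productions.
No unit productions to eliminate.
TERM: introduce C -> a, A -> h, B -> j and substitute in every rule of length ≥2.
BIN: S -> CPB becomes S -> CD, D -> PB.

S -> BB | CD; A -> h; B -> j; C -> a; D -> PB; P -> j | AS | BA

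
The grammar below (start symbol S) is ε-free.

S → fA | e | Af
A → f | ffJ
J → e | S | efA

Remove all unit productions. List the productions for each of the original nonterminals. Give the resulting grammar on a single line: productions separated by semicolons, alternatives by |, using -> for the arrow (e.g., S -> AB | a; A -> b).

Unit productions: J->S.
Unit pairs (A ⇒* B via units): (J,S).
S: inherits non-unit rules of {S} → Af | e | fA.
A: inherits non-unit rules of {A} → f | ffJ.
J: inherits non-unit rules of {J, S} → Af | e | efA | fA.

S -> e | Af | fA; A -> f | ffJ; J -> e | Af | fA | efA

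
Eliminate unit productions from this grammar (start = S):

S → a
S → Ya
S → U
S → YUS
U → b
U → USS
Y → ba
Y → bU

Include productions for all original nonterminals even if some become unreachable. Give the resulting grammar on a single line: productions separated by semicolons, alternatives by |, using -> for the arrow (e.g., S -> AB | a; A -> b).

Unit productions: S->U.
Unit pairs (A ⇒* B via units): (S,U).
S: inherits non-unit rules of {S, U} → USS | YUS | Ya | a | b.
U: inherits non-unit rules of {U} → USS | b.
Y: inherits non-unit rules of {Y} → bU | ba.

S -> a | b | Ya | USS | YUS; U -> b | USS; Y -> bU | ba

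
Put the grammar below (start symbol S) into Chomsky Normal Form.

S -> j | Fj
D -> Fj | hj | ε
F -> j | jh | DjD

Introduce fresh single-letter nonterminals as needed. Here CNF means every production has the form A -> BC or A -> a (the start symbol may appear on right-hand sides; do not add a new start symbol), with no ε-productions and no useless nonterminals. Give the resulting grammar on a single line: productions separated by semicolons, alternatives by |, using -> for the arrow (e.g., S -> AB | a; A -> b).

S -> j | FA; A -> j; B -> h; C -> AD; D -> BA | FA; F -> j | AB | AD | DA | DC

Nullable: {D}; after ε-elimination: S -> j | Fj; D -> Fj | hj; F -> j | Dj | jD | jh | DjD.
No unit productions to eliminate.
TERM: introduce B -> h, A -> j and substitute in every rule of length ≥2.
BIN: F -> DAD becomes F -> DC, C -> AD.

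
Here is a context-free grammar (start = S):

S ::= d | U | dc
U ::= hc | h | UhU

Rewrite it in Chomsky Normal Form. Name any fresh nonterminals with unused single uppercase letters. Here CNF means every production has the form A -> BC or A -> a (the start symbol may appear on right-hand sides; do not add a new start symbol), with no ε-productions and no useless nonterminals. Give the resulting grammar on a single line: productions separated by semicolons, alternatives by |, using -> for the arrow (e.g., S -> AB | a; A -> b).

S -> d | h | AC | BC | UD; A -> h; B -> d; C -> c; D -> AU; E -> AU; U -> h | AC | UE

No ε-productions.
After unit-elimination: S -> d | h | dc | hc | UhU; U -> h | hc | UhU.
TERM: introduce C -> c, B -> d, A -> h and substitute in every rule of length ≥2.
BIN: S -> UAU becomes S -> UD, D -> AU; U -> UAU becomes U -> UE, E -> AU.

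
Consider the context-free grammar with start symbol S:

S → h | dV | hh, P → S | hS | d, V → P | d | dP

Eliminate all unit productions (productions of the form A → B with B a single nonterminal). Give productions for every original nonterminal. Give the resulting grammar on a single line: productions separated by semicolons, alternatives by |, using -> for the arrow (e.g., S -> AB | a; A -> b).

S -> h | dV | hh; P -> d | h | dV | hS | hh; V -> d | h | dP | dV | hS | hh

Unit productions: P->S, V->P.
Unit pairs (A ⇒* B via units): (P,S), (V,P), (V,S).
S: inherits non-unit rules of {S} → dV | h | hh.
P: inherits non-unit rules of {P, S} → d | dV | h | hS | hh.
V: inherits non-unit rules of {P, S, V} → d | dP | dV | h | hS | hh.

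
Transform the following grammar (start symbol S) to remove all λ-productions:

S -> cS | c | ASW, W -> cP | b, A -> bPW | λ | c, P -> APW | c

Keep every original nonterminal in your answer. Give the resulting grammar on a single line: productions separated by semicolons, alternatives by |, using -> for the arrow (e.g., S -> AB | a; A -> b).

Nullable set: {A}.
S -> ASW: A nullable, giving ASW | SW.
Drop A -> λ.
P -> APW: A nullable, giving APW | PW.
Unchanged (no nullable symbols): S -> c; S -> cS; A -> bPW; A -> c; P -> c; W -> b; W -> cP.

S -> c | SW | cS | ASW; A -> c | bPW; P -> c | PW | APW; W -> b | cP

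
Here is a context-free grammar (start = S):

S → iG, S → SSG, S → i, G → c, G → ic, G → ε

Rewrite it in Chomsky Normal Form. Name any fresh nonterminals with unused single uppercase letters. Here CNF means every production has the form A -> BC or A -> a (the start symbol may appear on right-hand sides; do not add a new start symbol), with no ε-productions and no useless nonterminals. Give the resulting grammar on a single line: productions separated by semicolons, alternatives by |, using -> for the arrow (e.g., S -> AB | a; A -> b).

S -> i | AG | SC | SS; A -> i; B -> c; C -> SG; G -> c | AB

Nullable: {G}; after ε-elimination: S -> i | SS | iG | SSG; G -> c | ic.
No unit productions to eliminate.
TERM: introduce B -> c, A -> i and substitute in every rule of length ≥2.
BIN: S -> SSG becomes S -> SC, C -> SG.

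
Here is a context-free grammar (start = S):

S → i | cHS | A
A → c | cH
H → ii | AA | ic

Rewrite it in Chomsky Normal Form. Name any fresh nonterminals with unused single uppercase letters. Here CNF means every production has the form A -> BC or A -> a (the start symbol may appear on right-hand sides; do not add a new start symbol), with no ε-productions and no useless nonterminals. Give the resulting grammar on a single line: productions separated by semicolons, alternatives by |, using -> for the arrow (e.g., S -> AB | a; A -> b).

No ε-productions.
After unit-elimination: S -> c | i | cH | cHS; A -> c | cH; H -> AA | ic | ii.
TERM: introduce B -> c, C -> i and substitute in every rule of length ≥2.
BIN: S -> BHS becomes S -> BD, D -> HS.

S -> c | i | BD | BH; A -> c | BH; B -> c; C -> i; D -> HS; H -> AA | CB | CC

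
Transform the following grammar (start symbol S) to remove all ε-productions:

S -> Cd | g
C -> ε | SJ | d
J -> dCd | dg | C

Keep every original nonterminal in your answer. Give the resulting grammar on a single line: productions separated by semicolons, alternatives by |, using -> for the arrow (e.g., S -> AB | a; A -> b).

Nullable set: {C, J}.
S -> Cd: C nullable, giving Cd | d.
Drop C -> ε.
C -> SJ: J nullable, giving S | SJ.
J -> C: C nullable, giving C.
J -> dCd: C nullable, giving dCd | dd.
Unchanged (no nullable symbols): S -> g; C -> d; J -> dg.

S -> d | g | Cd; C -> S | d | SJ; J -> C | dd | dg | dCd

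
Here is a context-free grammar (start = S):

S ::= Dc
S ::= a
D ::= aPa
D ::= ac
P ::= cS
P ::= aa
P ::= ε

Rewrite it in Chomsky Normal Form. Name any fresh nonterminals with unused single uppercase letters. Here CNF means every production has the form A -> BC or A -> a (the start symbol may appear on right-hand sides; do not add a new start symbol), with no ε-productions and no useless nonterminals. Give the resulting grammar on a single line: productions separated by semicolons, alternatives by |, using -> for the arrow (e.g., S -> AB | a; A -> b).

Nullable: {P}; after ε-elimination: S -> a | Dc; D -> aa | ac | aPa; P -> aa | cS.
No unit productions to eliminate.
TERM: introduce A -> a, B -> c and substitute in every rule of length ≥2.
BIN: D -> APA becomes D -> AC, C -> PA.

S -> a | DB; A -> a; B -> c; C -> PA; D -> AA | AB | AC; P -> AA | BS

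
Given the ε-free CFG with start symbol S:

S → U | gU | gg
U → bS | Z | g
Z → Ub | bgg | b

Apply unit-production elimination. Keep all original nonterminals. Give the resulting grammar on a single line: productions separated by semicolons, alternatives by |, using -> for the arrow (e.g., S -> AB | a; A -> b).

Unit productions: S->U, U->Z.
Unit pairs (A ⇒* B via units): (S,U), (S,Z), (U,Z).
S: inherits non-unit rules of {S, U, Z} → Ub | b | bS | bgg | g | gU | gg.
U: inherits non-unit rules of {U, Z} → Ub | b | bS | bgg | g.
Z: inherits non-unit rules of {Z} → Ub | b | bgg.

S -> b | g | Ub | bS | gU | gg | bgg; U -> b | g | Ub | bS | bgg; Z -> b | Ub | bgg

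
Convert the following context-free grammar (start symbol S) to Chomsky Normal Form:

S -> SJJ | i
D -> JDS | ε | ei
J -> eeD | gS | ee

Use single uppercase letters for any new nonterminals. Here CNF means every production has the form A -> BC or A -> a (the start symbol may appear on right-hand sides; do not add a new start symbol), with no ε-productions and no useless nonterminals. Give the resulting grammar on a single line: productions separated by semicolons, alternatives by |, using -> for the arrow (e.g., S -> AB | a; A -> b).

S -> i | SG; A -> e; B -> i; C -> g; D -> AB | JE | JS; E -> DS; F -> AD; G -> JJ; J -> AA | AF | CS

Nullable: {D}; after ε-elimination: S -> i | SJJ; D -> JS | ei | JDS; J -> ee | gS | eeD.
No unit productions to eliminate.
TERM: introduce A -> e, C -> g, B -> i and substitute in every rule of length ≥2.
BIN: D -> JDS becomes D -> JE, E -> DS; J -> AAD becomes J -> AF, F -> AD; S -> SJJ becomes S -> SG, G -> JJ.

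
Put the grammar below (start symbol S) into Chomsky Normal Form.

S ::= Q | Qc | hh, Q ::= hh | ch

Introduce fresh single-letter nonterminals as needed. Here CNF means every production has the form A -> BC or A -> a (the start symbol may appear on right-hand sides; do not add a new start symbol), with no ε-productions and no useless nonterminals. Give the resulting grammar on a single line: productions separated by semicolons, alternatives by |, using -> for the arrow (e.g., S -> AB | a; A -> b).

S -> AB | BB | QA; A -> c; B -> h; Q -> AB | BB

No ε-productions.
After unit-elimination: S -> Qc | ch | hh; Q -> ch | hh.
TERM: introduce A -> c, B -> h and substitute in every rule of length ≥2.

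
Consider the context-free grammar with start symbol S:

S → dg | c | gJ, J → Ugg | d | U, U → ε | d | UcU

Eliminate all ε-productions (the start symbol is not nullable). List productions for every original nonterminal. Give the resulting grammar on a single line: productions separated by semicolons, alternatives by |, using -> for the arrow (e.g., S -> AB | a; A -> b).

Nullable set: {J, U}.
S -> gJ: J nullable, giving g | gJ.
J -> U: U nullable, giving U.
J -> Ugg: U nullable, giving Ugg | gg.
Drop U -> ε.
U -> UcU: U, U nullable, giving Uc | UcU | c | cU.
Unchanged (no nullable symbols): S -> c; S -> dg; J -> d; U -> d.

S -> c | g | dg | gJ; J -> U | d | gg | Ugg; U -> c | d | Uc | cU | UcU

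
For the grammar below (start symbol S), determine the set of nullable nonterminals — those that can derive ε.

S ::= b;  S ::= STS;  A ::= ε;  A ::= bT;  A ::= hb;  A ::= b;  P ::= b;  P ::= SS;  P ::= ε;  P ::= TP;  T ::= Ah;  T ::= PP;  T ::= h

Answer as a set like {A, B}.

{A, P, T}

Directly nullable (have an ε-rule): {A, P}.
T is nullable via T -> PP (every symbol on the right is already known nullable).
Not nullable: S — each has a terminal in every rule's right-hand side or depends on a non-nullable symbol.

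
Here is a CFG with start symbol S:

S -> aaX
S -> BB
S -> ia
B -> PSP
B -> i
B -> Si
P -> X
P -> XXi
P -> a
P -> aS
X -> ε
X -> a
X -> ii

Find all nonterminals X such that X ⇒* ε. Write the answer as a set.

{P, X}

Directly nullable (have an ε-rule): {X}.
P is nullable via P -> X (every symbol on the right is already known nullable).
Not nullable: B, S — each has a terminal in every rule's right-hand side or depends on a non-nullable symbol.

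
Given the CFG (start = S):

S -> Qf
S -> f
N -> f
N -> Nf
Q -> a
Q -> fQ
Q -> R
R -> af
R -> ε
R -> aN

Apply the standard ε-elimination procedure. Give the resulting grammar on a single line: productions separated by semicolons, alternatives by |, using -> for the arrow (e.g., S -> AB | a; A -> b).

Nullable set: {Q, R}.
S -> Qf: Q nullable, giving Qf | f.
Q -> R: R nullable, giving R.
Q -> fQ: Q nullable, giving f | fQ.
Drop R -> ε.
Unchanged (no nullable symbols): S -> f; N -> Nf; N -> f; Q -> a; R -> aN; R -> af.

S -> f | Qf; N -> f | Nf; Q -> R | a | f | fQ; R -> aN | af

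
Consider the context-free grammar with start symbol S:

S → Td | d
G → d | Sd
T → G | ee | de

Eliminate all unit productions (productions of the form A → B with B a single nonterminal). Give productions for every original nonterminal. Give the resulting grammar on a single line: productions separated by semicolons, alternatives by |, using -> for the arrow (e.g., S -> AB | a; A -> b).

Unit productions: T->G.
Unit pairs (A ⇒* B via units): (T,G).
S: inherits non-unit rules of {S} → Td | d.
G: inherits non-unit rules of {G} → Sd | d.
T: inherits non-unit rules of {G, T} → Sd | d | de | ee.

S -> d | Td; G -> d | Sd; T -> d | Sd | de | ee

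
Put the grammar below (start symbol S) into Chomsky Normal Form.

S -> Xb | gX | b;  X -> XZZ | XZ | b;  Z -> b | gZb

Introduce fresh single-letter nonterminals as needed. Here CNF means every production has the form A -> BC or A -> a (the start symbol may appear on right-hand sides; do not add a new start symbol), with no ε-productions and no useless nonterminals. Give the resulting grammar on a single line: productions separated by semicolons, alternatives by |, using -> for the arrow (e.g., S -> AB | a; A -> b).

S -> b | BX | XA; A -> b; B -> g; C -> ZZ; D -> ZA; X -> b | XC | XZ; Z -> b | BD

No ε-productions.
No unit productions to eliminate.
TERM: introduce A -> b, B -> g and substitute in every rule of length ≥2.
BIN: X -> XZZ becomes X -> XC, C -> ZZ; Z -> BZA becomes Z -> BD, D -> ZA.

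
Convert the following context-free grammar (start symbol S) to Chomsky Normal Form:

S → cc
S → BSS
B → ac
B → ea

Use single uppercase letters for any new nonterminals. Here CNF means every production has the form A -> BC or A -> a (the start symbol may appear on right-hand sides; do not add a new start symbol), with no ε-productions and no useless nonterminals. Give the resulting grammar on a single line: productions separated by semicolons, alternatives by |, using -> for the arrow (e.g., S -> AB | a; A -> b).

S -> BE | CC; A -> a; B -> AC | DA; C -> c; D -> e; E -> SS

No ε-productions.
No unit productions to eliminate.
TERM: introduce A -> a, C -> c, D -> e and substitute in every rule of length ≥2.
BIN: S -> BSS becomes S -> BE, E -> SS.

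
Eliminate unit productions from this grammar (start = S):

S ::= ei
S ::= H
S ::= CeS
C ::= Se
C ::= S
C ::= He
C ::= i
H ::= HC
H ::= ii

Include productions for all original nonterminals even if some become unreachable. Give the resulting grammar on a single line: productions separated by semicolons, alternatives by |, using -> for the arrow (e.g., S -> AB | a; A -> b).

S -> HC | ei | ii | CeS; C -> i | HC | He | Se | ei | ii | CeS; H -> HC | ii

Unit productions: C->S, S->H.
Unit pairs (A ⇒* B via units): (C,H), (C,S), (S,H).
S: inherits non-unit rules of {H, S} → CeS | HC | ei | ii.
C: inherits non-unit rules of {C, H, S} → CeS | HC | He | Se | ei | i | ii.
H: inherits non-unit rules of {H} → HC | ii.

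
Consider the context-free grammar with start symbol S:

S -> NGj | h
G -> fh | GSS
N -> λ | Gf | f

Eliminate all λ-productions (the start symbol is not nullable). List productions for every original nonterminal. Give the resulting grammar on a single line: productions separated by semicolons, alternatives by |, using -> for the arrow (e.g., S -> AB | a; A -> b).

S -> h | Gj | NGj; G -> fh | GSS; N -> f | Gf

Nullable set: {N}.
S -> NGj: N nullable, giving Gj | NGj.
Drop N -> λ.
Unchanged (no nullable symbols): S -> h; G -> GSS; G -> fh; N -> Gf; N -> f.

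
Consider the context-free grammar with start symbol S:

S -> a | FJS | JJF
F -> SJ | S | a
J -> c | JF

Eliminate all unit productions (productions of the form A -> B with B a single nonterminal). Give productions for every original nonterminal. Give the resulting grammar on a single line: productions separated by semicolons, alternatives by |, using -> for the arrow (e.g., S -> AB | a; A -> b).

Unit productions: F->S.
Unit pairs (A ⇒* B via units): (F,S).
S: inherits non-unit rules of {S} → FJS | JJF | a.
F: inherits non-unit rules of {F, S} → FJS | JJF | SJ | a.
J: inherits non-unit rules of {J} → JF | c.

S -> a | FJS | JJF; F -> a | SJ | FJS | JJF; J -> c | JF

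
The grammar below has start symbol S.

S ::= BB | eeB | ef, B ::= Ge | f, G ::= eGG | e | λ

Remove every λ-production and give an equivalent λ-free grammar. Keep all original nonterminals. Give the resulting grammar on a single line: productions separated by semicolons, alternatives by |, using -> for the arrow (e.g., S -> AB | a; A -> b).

S -> BB | ef | eeB; B -> e | f | Ge; G -> e | eG | eGG

Nullable set: {G}.
B -> Ge: G nullable, giving Ge | e.
Drop G -> λ.
G -> eGG: G, G nullable, giving e | eG | eGG.
Unchanged (no nullable symbols): S -> BB; S -> eeB; S -> ef; B -> f; G -> e.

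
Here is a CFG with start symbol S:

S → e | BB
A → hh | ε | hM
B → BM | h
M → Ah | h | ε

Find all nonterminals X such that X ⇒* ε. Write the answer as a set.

{A, M}

Directly nullable (have an ε-rule): {A, M}.
Not nullable: B, S — each has a terminal in every rule's right-hand side or depends on a non-nullable symbol.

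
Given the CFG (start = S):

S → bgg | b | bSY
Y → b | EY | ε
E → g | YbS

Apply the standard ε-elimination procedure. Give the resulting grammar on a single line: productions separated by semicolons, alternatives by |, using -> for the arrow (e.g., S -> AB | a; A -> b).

Nullable set: {Y}.
S -> bSY: Y nullable, giving bS | bSY.
E -> YbS: Y nullable, giving YbS | bS.
Drop Y -> ε.
Y -> EY: Y nullable, giving E | EY.
Unchanged (no nullable symbols): S -> b; S -> bgg; E -> g; Y -> b.

S -> b | bS | bSY | bgg; E -> g | bS | YbS; Y -> E | b | EY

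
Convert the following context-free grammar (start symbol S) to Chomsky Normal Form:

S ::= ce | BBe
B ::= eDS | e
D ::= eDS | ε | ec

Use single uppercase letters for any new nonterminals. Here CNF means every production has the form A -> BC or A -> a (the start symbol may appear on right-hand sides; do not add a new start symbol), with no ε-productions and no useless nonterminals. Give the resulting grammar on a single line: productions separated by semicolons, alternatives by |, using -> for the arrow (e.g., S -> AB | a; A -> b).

S -> BG | CA; A -> e; B -> e | AE | AS; C -> c; D -> AC | AF | AS; E -> DS; F -> DS; G -> BA

Nullable: {D}; after ε-elimination: S -> ce | BBe; B -> e | eS | eDS; D -> eS | ec | eDS.
No unit productions to eliminate.
TERM: introduce C -> c, A -> e and substitute in every rule of length ≥2.
BIN: B -> ADS becomes B -> AE, E -> DS; D -> ADS becomes D -> AF, F -> DS; S -> BBA becomes S -> BG, G -> BA.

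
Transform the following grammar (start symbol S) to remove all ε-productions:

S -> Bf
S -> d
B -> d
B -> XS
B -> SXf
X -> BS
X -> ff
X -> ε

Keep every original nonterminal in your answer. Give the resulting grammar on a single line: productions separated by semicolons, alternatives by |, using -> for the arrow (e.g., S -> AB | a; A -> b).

Nullable set: {X}.
B -> SXf: X nullable, giving SXf | Sf.
B -> XS: X nullable, giving S | XS.
Drop X -> ε.
Unchanged (no nullable symbols): S -> Bf; S -> d; B -> d; X -> BS; X -> ff.

S -> d | Bf; B -> S | d | Sf | XS | SXf; X -> BS | ff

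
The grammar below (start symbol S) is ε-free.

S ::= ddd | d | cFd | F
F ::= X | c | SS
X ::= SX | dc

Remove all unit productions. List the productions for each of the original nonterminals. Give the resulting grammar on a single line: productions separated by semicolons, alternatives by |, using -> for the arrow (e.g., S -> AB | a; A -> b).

Unit productions: F->X, S->F.
Unit pairs (A ⇒* B via units): (F,X), (S,F), (S,X).
S: inherits non-unit rules of {F, S, X} → SS | SX | c | cFd | d | dc | ddd.
F: inherits non-unit rules of {F, X} → SS | SX | c | dc.
X: inherits non-unit rules of {X} → SX | dc.

S -> c | d | SS | SX | dc | cFd | ddd; F -> c | SS | SX | dc; X -> SX | dc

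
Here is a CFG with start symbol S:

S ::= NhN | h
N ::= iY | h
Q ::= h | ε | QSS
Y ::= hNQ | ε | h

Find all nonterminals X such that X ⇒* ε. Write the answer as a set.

Directly nullable (have an ε-rule): {Q, Y}.
Not nullable: N, S — each has a terminal in every rule's right-hand side or depends on a non-nullable symbol.

{Q, Y}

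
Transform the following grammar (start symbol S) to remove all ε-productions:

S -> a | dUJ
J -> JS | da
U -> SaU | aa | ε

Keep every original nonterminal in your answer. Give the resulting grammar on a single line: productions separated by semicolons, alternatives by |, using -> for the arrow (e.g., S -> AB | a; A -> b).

Nullable set: {U}.
S -> dUJ: U nullable, giving dJ | dUJ.
Drop U -> ε.
U -> SaU: U nullable, giving Sa | SaU.
Unchanged (no nullable symbols): S -> a; J -> JS; J -> da; U -> aa.

S -> a | dJ | dUJ; J -> JS | da; U -> Sa | aa | SaU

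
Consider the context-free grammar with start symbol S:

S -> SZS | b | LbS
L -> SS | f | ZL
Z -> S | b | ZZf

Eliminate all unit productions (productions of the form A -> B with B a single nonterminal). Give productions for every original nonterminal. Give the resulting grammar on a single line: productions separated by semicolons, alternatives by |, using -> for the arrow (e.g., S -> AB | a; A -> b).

S -> b | LbS | SZS; L -> f | SS | ZL; Z -> b | LbS | SZS | ZZf

Unit productions: Z->S.
Unit pairs (A ⇒* B via units): (Z,S).
S: inherits non-unit rules of {S} → LbS | SZS | b.
L: inherits non-unit rules of {L} → SS | ZL | f.
Z: inherits non-unit rules of {S, Z} → LbS | SZS | ZZf | b.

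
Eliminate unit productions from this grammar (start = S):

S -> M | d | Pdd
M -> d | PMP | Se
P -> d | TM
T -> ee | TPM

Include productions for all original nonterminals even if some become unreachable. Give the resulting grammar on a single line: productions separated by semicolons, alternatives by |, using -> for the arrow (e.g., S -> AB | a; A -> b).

Unit productions: S->M.
Unit pairs (A ⇒* B via units): (S,M).
S: inherits non-unit rules of {M, S} → PMP | Pdd | Se | d.
M: inherits non-unit rules of {M} → PMP | Se | d.
P: inherits non-unit rules of {P} → TM | d.
T: inherits non-unit rules of {T} → TPM | ee.

S -> d | Se | PMP | Pdd; M -> d | Se | PMP; P -> d | TM; T -> ee | TPM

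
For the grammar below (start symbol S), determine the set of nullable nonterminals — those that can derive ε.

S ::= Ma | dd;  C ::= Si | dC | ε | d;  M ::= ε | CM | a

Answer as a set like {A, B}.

{C, M}

Directly nullable (have an ε-rule): {C, M}.
Not nullable: S — each has a terminal in every rule's right-hand side or depends on a non-nullable symbol.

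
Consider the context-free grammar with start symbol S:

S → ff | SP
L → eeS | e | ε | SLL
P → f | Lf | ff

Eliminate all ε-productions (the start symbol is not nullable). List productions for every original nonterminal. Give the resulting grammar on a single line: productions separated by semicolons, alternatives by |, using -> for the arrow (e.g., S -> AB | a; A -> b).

Nullable set: {L}.
Drop L -> ε.
L -> SLL: L, L nullable, giving S | SL | SLL.
P -> Lf: L nullable, giving Lf | f.
Unchanged (no nullable symbols): S -> SP; S -> ff; L -> e; L -> eeS; P -> f; P -> ff.

S -> SP | ff; L -> S | e | SL | SLL | eeS; P -> f | Lf | ff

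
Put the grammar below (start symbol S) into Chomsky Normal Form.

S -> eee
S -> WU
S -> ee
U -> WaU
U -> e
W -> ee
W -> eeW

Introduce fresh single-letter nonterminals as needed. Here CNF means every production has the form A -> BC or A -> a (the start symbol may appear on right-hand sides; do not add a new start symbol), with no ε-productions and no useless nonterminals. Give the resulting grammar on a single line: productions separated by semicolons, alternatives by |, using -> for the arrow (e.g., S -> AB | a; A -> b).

No ε-productions.
No unit productions to eliminate.
TERM: introduce B -> a, A -> e and substitute in every rule of length ≥2.
BIN: S -> AAA becomes S -> AC, C -> AA; U -> WBU becomes U -> WD, D -> BU; W -> AAW becomes W -> AE, E -> AW.

S -> AA | AC | WU; A -> e; B -> a; C -> AA; D -> BU; E -> AW; U -> e | WD; W -> AA | AE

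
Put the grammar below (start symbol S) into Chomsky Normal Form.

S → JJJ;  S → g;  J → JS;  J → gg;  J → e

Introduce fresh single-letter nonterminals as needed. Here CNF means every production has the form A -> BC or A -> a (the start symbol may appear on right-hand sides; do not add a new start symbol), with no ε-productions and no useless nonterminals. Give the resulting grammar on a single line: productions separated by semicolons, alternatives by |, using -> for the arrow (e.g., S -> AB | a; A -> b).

S -> g | JB; A -> g; B -> JJ; J -> e | AA | JS

No ε-productions.
No unit productions to eliminate.
TERM: introduce A -> g and substitute in every rule of length ≥2.
BIN: S -> JJJ becomes S -> JB, B -> JJ.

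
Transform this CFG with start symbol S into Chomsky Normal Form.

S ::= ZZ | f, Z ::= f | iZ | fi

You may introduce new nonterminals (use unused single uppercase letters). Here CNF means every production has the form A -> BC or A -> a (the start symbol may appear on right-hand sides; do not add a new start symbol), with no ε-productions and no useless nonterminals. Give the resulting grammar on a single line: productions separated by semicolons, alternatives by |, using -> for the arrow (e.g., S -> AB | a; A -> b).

S -> f | ZZ; A -> f; B -> i; Z -> f | AB | BZ

No ε-productions.
No unit productions to eliminate.
TERM: introduce A -> f, B -> i and substitute in every rule of length ≥2.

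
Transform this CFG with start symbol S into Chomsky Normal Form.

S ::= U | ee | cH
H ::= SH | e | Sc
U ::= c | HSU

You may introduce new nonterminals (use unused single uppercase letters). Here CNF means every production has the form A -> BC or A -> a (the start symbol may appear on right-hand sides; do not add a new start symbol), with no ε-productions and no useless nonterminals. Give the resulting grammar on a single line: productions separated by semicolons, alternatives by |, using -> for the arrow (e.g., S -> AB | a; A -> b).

S -> c | AH | BB | HC; A -> c; B -> e; C -> SU; D -> SU; H -> e | SA | SH; U -> c | HD

No ε-productions.
After unit-elimination: S -> c | cH | ee | HSU; H -> e | SH | Sc; U -> c | HSU.
TERM: introduce A -> c, B -> e and substitute in every rule of length ≥2.
BIN: S -> HSU becomes S -> HC, C -> SU; U -> HSU becomes U -> HD, D -> SU.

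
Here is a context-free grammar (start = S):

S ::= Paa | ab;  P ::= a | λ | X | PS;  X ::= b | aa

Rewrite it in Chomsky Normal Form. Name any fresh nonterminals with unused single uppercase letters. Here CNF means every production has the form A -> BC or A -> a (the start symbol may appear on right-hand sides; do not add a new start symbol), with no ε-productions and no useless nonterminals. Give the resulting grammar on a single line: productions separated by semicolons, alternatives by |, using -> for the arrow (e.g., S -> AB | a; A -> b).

Nullable: {P}; after ε-elimination: S -> aa | ab | Paa; P -> S | X | a | PS; X -> b | aa.
After unit-elimination: S -> aa | ab | Paa; P -> a | b | PS | aa | ab | Paa; X -> b | aa.
TERM: introduce A -> a, B -> b and substitute in every rule of length ≥2.
BIN: P -> PAA becomes P -> PC, C -> AA; S -> PAA becomes S -> PD, D -> AA.
Drop unreachable/unproductive: X.

S -> AA | AB | PD; A -> a; B -> b; C -> AA; D -> AA; P -> a | b | AA | AB | PC | PS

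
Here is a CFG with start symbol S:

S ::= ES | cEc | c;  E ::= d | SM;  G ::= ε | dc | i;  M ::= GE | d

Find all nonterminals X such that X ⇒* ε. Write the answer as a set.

{G}

Directly nullable (have an ε-rule): {G}.
Not nullable: E, M, S — each has a terminal in every rule's right-hand side or depends on a non-nullable symbol.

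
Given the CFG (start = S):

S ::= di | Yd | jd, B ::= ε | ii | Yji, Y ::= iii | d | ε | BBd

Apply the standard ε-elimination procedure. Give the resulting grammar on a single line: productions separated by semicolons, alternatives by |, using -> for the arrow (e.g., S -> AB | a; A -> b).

Nullable set: {B, Y}.
S -> Yd: Y nullable, giving Yd | d.
Drop B -> ε.
B -> Yji: Y nullable, giving Yji | ji.
Drop Y -> ε.
Y -> BBd: B, B nullable, giving BBd | Bd | d.
Unchanged (no nullable symbols): S -> di; S -> jd; B -> ii; Y -> d; Y -> iii.

S -> d | Yd | di | jd; B -> ii | ji | Yji; Y -> d | Bd | BBd | iii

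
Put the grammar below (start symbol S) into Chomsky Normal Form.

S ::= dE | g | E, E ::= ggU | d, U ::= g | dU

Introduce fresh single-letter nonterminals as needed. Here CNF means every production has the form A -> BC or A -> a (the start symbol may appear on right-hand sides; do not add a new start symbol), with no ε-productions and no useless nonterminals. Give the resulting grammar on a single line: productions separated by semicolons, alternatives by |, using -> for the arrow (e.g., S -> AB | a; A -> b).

S -> d | g | AD | BE; A -> g; B -> d; C -> AU; D -> AU; E -> d | AC; U -> g | BU

No ε-productions.
After unit-elimination: S -> d | g | dE | ggU; E -> d | ggU; U -> g | dU.
TERM: introduce B -> d, A -> g and substitute in every rule of length ≥2.
BIN: E -> AAU becomes E -> AC, C -> AU; S -> AAU becomes S -> AD, D -> AU.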